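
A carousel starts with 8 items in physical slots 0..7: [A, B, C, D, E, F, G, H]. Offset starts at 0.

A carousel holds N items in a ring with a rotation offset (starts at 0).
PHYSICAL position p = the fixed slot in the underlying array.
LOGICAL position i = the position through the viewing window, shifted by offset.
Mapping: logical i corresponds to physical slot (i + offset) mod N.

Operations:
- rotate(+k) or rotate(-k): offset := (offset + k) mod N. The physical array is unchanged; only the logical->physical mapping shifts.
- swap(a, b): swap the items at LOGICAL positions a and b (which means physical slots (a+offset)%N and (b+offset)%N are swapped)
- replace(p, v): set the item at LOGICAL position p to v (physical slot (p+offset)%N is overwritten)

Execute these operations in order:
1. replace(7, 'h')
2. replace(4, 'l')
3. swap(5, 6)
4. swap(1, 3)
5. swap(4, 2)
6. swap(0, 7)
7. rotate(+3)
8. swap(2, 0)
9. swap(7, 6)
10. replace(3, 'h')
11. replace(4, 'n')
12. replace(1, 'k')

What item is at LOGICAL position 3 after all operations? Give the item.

Answer: h

Derivation:
After op 1 (replace(7, 'h')): offset=0, physical=[A,B,C,D,E,F,G,h], logical=[A,B,C,D,E,F,G,h]
After op 2 (replace(4, 'l')): offset=0, physical=[A,B,C,D,l,F,G,h], logical=[A,B,C,D,l,F,G,h]
After op 3 (swap(5, 6)): offset=0, physical=[A,B,C,D,l,G,F,h], logical=[A,B,C,D,l,G,F,h]
After op 4 (swap(1, 3)): offset=0, physical=[A,D,C,B,l,G,F,h], logical=[A,D,C,B,l,G,F,h]
After op 5 (swap(4, 2)): offset=0, physical=[A,D,l,B,C,G,F,h], logical=[A,D,l,B,C,G,F,h]
After op 6 (swap(0, 7)): offset=0, physical=[h,D,l,B,C,G,F,A], logical=[h,D,l,B,C,G,F,A]
After op 7 (rotate(+3)): offset=3, physical=[h,D,l,B,C,G,F,A], logical=[B,C,G,F,A,h,D,l]
After op 8 (swap(2, 0)): offset=3, physical=[h,D,l,G,C,B,F,A], logical=[G,C,B,F,A,h,D,l]
After op 9 (swap(7, 6)): offset=3, physical=[h,l,D,G,C,B,F,A], logical=[G,C,B,F,A,h,l,D]
After op 10 (replace(3, 'h')): offset=3, physical=[h,l,D,G,C,B,h,A], logical=[G,C,B,h,A,h,l,D]
After op 11 (replace(4, 'n')): offset=3, physical=[h,l,D,G,C,B,h,n], logical=[G,C,B,h,n,h,l,D]
After op 12 (replace(1, 'k')): offset=3, physical=[h,l,D,G,k,B,h,n], logical=[G,k,B,h,n,h,l,D]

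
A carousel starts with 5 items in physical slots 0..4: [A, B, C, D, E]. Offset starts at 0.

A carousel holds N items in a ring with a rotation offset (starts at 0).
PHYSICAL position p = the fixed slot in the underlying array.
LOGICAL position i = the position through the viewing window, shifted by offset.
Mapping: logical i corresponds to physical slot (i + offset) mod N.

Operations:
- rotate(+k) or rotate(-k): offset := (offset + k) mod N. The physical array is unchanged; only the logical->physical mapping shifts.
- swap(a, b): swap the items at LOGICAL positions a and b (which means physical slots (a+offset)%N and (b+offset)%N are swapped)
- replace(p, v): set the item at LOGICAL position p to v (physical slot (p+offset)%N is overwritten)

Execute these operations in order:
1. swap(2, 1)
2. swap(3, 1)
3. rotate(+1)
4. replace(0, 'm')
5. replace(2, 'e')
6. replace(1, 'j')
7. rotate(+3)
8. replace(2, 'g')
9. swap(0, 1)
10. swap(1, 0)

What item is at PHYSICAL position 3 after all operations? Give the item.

Answer: e

Derivation:
After op 1 (swap(2, 1)): offset=0, physical=[A,C,B,D,E], logical=[A,C,B,D,E]
After op 2 (swap(3, 1)): offset=0, physical=[A,D,B,C,E], logical=[A,D,B,C,E]
After op 3 (rotate(+1)): offset=1, physical=[A,D,B,C,E], logical=[D,B,C,E,A]
After op 4 (replace(0, 'm')): offset=1, physical=[A,m,B,C,E], logical=[m,B,C,E,A]
After op 5 (replace(2, 'e')): offset=1, physical=[A,m,B,e,E], logical=[m,B,e,E,A]
After op 6 (replace(1, 'j')): offset=1, physical=[A,m,j,e,E], logical=[m,j,e,E,A]
After op 7 (rotate(+3)): offset=4, physical=[A,m,j,e,E], logical=[E,A,m,j,e]
After op 8 (replace(2, 'g')): offset=4, physical=[A,g,j,e,E], logical=[E,A,g,j,e]
After op 9 (swap(0, 1)): offset=4, physical=[E,g,j,e,A], logical=[A,E,g,j,e]
After op 10 (swap(1, 0)): offset=4, physical=[A,g,j,e,E], logical=[E,A,g,j,e]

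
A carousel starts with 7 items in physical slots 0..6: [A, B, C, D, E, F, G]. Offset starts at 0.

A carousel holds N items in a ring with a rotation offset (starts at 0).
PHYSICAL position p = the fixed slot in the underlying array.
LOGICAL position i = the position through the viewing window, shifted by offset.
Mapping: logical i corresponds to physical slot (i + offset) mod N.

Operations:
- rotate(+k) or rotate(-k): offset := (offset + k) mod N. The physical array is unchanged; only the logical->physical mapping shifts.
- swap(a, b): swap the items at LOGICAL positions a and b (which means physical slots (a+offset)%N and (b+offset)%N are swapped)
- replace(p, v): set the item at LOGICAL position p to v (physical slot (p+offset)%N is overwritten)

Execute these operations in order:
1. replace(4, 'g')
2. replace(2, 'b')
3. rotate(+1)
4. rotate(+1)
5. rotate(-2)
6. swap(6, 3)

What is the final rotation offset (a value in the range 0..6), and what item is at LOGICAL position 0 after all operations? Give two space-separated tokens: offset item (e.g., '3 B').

After op 1 (replace(4, 'g')): offset=0, physical=[A,B,C,D,g,F,G], logical=[A,B,C,D,g,F,G]
After op 2 (replace(2, 'b')): offset=0, physical=[A,B,b,D,g,F,G], logical=[A,B,b,D,g,F,G]
After op 3 (rotate(+1)): offset=1, physical=[A,B,b,D,g,F,G], logical=[B,b,D,g,F,G,A]
After op 4 (rotate(+1)): offset=2, physical=[A,B,b,D,g,F,G], logical=[b,D,g,F,G,A,B]
After op 5 (rotate(-2)): offset=0, physical=[A,B,b,D,g,F,G], logical=[A,B,b,D,g,F,G]
After op 6 (swap(6, 3)): offset=0, physical=[A,B,b,G,g,F,D], logical=[A,B,b,G,g,F,D]

Answer: 0 A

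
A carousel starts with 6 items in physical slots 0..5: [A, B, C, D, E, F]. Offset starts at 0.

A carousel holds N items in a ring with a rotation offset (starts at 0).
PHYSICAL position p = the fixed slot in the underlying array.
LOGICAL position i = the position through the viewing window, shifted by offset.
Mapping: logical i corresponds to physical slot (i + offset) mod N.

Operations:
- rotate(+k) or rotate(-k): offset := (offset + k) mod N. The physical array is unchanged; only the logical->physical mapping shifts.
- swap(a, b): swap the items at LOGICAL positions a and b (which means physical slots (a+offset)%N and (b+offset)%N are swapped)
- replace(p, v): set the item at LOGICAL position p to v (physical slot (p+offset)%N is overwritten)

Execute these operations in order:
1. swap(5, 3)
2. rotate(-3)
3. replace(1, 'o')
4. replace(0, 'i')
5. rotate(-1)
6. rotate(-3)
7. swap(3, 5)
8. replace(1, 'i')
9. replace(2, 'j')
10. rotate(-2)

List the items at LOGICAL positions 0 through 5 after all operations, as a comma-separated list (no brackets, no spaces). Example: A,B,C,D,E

Answer: i,C,D,i,j,o

Derivation:
After op 1 (swap(5, 3)): offset=0, physical=[A,B,C,F,E,D], logical=[A,B,C,F,E,D]
After op 2 (rotate(-3)): offset=3, physical=[A,B,C,F,E,D], logical=[F,E,D,A,B,C]
After op 3 (replace(1, 'o')): offset=3, physical=[A,B,C,F,o,D], logical=[F,o,D,A,B,C]
After op 4 (replace(0, 'i')): offset=3, physical=[A,B,C,i,o,D], logical=[i,o,D,A,B,C]
After op 5 (rotate(-1)): offset=2, physical=[A,B,C,i,o,D], logical=[C,i,o,D,A,B]
After op 6 (rotate(-3)): offset=5, physical=[A,B,C,i,o,D], logical=[D,A,B,C,i,o]
After op 7 (swap(3, 5)): offset=5, physical=[A,B,o,i,C,D], logical=[D,A,B,o,i,C]
After op 8 (replace(1, 'i')): offset=5, physical=[i,B,o,i,C,D], logical=[D,i,B,o,i,C]
After op 9 (replace(2, 'j')): offset=5, physical=[i,j,o,i,C,D], logical=[D,i,j,o,i,C]
After op 10 (rotate(-2)): offset=3, physical=[i,j,o,i,C,D], logical=[i,C,D,i,j,o]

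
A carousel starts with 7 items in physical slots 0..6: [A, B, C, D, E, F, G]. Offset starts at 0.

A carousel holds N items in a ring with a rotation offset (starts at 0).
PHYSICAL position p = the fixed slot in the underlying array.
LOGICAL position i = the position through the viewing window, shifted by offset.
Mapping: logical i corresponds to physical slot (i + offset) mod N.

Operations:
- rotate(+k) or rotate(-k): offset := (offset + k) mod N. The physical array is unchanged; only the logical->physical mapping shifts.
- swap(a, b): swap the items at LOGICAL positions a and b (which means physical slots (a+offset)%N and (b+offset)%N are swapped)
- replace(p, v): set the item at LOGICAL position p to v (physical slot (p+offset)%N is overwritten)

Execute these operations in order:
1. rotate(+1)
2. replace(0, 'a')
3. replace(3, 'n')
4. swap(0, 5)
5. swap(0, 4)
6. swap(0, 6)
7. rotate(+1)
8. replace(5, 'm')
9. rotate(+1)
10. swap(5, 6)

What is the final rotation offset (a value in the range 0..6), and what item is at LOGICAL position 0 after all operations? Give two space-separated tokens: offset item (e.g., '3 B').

After op 1 (rotate(+1)): offset=1, physical=[A,B,C,D,E,F,G], logical=[B,C,D,E,F,G,A]
After op 2 (replace(0, 'a')): offset=1, physical=[A,a,C,D,E,F,G], logical=[a,C,D,E,F,G,A]
After op 3 (replace(3, 'n')): offset=1, physical=[A,a,C,D,n,F,G], logical=[a,C,D,n,F,G,A]
After op 4 (swap(0, 5)): offset=1, physical=[A,G,C,D,n,F,a], logical=[G,C,D,n,F,a,A]
After op 5 (swap(0, 4)): offset=1, physical=[A,F,C,D,n,G,a], logical=[F,C,D,n,G,a,A]
After op 6 (swap(0, 6)): offset=1, physical=[F,A,C,D,n,G,a], logical=[A,C,D,n,G,a,F]
After op 7 (rotate(+1)): offset=2, physical=[F,A,C,D,n,G,a], logical=[C,D,n,G,a,F,A]
After op 8 (replace(5, 'm')): offset=2, physical=[m,A,C,D,n,G,a], logical=[C,D,n,G,a,m,A]
After op 9 (rotate(+1)): offset=3, physical=[m,A,C,D,n,G,a], logical=[D,n,G,a,m,A,C]
After op 10 (swap(5, 6)): offset=3, physical=[m,C,A,D,n,G,a], logical=[D,n,G,a,m,C,A]

Answer: 3 D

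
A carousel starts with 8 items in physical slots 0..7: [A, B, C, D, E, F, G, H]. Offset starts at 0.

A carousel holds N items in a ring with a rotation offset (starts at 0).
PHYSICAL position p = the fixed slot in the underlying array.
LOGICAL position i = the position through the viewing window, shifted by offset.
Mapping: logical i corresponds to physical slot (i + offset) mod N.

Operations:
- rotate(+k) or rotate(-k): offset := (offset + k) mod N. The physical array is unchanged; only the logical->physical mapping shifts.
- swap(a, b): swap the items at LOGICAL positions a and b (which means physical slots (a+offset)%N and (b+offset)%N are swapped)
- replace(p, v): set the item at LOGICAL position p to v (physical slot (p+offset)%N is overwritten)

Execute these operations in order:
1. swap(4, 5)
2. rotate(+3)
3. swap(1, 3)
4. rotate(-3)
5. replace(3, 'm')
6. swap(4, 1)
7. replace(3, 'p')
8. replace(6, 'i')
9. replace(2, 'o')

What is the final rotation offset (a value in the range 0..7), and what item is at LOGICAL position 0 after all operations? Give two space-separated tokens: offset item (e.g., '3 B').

After op 1 (swap(4, 5)): offset=0, physical=[A,B,C,D,F,E,G,H], logical=[A,B,C,D,F,E,G,H]
After op 2 (rotate(+3)): offset=3, physical=[A,B,C,D,F,E,G,H], logical=[D,F,E,G,H,A,B,C]
After op 3 (swap(1, 3)): offset=3, physical=[A,B,C,D,G,E,F,H], logical=[D,G,E,F,H,A,B,C]
After op 4 (rotate(-3)): offset=0, physical=[A,B,C,D,G,E,F,H], logical=[A,B,C,D,G,E,F,H]
After op 5 (replace(3, 'm')): offset=0, physical=[A,B,C,m,G,E,F,H], logical=[A,B,C,m,G,E,F,H]
After op 6 (swap(4, 1)): offset=0, physical=[A,G,C,m,B,E,F,H], logical=[A,G,C,m,B,E,F,H]
After op 7 (replace(3, 'p')): offset=0, physical=[A,G,C,p,B,E,F,H], logical=[A,G,C,p,B,E,F,H]
After op 8 (replace(6, 'i')): offset=0, physical=[A,G,C,p,B,E,i,H], logical=[A,G,C,p,B,E,i,H]
After op 9 (replace(2, 'o')): offset=0, physical=[A,G,o,p,B,E,i,H], logical=[A,G,o,p,B,E,i,H]

Answer: 0 A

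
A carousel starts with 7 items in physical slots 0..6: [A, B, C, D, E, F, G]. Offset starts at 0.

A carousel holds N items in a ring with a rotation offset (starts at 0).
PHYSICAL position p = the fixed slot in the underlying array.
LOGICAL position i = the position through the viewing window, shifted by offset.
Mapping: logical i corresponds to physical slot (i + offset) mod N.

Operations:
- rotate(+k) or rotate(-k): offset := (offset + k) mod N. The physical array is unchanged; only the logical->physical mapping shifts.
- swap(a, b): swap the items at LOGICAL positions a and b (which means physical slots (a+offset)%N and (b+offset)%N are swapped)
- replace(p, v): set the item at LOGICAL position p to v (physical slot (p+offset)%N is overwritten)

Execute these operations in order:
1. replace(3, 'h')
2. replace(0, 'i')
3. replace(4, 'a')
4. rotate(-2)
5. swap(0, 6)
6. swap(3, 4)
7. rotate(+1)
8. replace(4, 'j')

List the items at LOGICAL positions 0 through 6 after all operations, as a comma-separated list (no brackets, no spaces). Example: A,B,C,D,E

Answer: G,i,C,B,j,F,a

Derivation:
After op 1 (replace(3, 'h')): offset=0, physical=[A,B,C,h,E,F,G], logical=[A,B,C,h,E,F,G]
After op 2 (replace(0, 'i')): offset=0, physical=[i,B,C,h,E,F,G], logical=[i,B,C,h,E,F,G]
After op 3 (replace(4, 'a')): offset=0, physical=[i,B,C,h,a,F,G], logical=[i,B,C,h,a,F,G]
After op 4 (rotate(-2)): offset=5, physical=[i,B,C,h,a,F,G], logical=[F,G,i,B,C,h,a]
After op 5 (swap(0, 6)): offset=5, physical=[i,B,C,h,F,a,G], logical=[a,G,i,B,C,h,F]
After op 6 (swap(3, 4)): offset=5, physical=[i,C,B,h,F,a,G], logical=[a,G,i,C,B,h,F]
After op 7 (rotate(+1)): offset=6, physical=[i,C,B,h,F,a,G], logical=[G,i,C,B,h,F,a]
After op 8 (replace(4, 'j')): offset=6, physical=[i,C,B,j,F,a,G], logical=[G,i,C,B,j,F,a]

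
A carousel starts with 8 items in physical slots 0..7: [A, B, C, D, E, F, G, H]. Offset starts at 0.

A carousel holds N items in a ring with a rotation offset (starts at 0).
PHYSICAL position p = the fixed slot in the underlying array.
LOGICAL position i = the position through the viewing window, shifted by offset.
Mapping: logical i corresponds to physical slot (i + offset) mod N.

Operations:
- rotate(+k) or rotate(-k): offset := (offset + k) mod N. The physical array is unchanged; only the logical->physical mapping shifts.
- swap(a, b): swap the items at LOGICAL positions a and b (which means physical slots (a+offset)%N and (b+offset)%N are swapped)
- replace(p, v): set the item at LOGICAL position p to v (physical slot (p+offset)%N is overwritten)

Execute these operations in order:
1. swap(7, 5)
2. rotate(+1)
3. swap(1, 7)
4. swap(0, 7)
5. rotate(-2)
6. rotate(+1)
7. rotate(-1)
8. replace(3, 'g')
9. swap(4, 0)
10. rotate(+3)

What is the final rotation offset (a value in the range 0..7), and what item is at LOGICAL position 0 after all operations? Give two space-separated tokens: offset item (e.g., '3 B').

Answer: 2 g

Derivation:
After op 1 (swap(7, 5)): offset=0, physical=[A,B,C,D,E,H,G,F], logical=[A,B,C,D,E,H,G,F]
After op 2 (rotate(+1)): offset=1, physical=[A,B,C,D,E,H,G,F], logical=[B,C,D,E,H,G,F,A]
After op 3 (swap(1, 7)): offset=1, physical=[C,B,A,D,E,H,G,F], logical=[B,A,D,E,H,G,F,C]
After op 4 (swap(0, 7)): offset=1, physical=[B,C,A,D,E,H,G,F], logical=[C,A,D,E,H,G,F,B]
After op 5 (rotate(-2)): offset=7, physical=[B,C,A,D,E,H,G,F], logical=[F,B,C,A,D,E,H,G]
After op 6 (rotate(+1)): offset=0, physical=[B,C,A,D,E,H,G,F], logical=[B,C,A,D,E,H,G,F]
After op 7 (rotate(-1)): offset=7, physical=[B,C,A,D,E,H,G,F], logical=[F,B,C,A,D,E,H,G]
After op 8 (replace(3, 'g')): offset=7, physical=[B,C,g,D,E,H,G,F], logical=[F,B,C,g,D,E,H,G]
After op 9 (swap(4, 0)): offset=7, physical=[B,C,g,F,E,H,G,D], logical=[D,B,C,g,F,E,H,G]
After op 10 (rotate(+3)): offset=2, physical=[B,C,g,F,E,H,G,D], logical=[g,F,E,H,G,D,B,C]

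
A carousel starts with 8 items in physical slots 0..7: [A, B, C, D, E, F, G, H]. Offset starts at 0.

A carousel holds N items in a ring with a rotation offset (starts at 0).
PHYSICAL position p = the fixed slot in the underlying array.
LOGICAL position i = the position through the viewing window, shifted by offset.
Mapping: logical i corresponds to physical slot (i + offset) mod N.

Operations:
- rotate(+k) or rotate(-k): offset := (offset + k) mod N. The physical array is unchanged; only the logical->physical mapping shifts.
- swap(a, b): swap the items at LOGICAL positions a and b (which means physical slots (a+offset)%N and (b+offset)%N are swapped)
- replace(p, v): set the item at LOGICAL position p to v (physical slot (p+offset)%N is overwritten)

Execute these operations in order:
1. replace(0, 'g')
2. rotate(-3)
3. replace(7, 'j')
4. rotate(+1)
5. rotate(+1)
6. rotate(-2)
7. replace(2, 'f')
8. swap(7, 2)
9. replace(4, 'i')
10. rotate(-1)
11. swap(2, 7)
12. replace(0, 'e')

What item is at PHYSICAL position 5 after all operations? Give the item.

Answer: F

Derivation:
After op 1 (replace(0, 'g')): offset=0, physical=[g,B,C,D,E,F,G,H], logical=[g,B,C,D,E,F,G,H]
After op 2 (rotate(-3)): offset=5, physical=[g,B,C,D,E,F,G,H], logical=[F,G,H,g,B,C,D,E]
After op 3 (replace(7, 'j')): offset=5, physical=[g,B,C,D,j,F,G,H], logical=[F,G,H,g,B,C,D,j]
After op 4 (rotate(+1)): offset=6, physical=[g,B,C,D,j,F,G,H], logical=[G,H,g,B,C,D,j,F]
After op 5 (rotate(+1)): offset=7, physical=[g,B,C,D,j,F,G,H], logical=[H,g,B,C,D,j,F,G]
After op 6 (rotate(-2)): offset=5, physical=[g,B,C,D,j,F,G,H], logical=[F,G,H,g,B,C,D,j]
After op 7 (replace(2, 'f')): offset=5, physical=[g,B,C,D,j,F,G,f], logical=[F,G,f,g,B,C,D,j]
After op 8 (swap(7, 2)): offset=5, physical=[g,B,C,D,f,F,G,j], logical=[F,G,j,g,B,C,D,f]
After op 9 (replace(4, 'i')): offset=5, physical=[g,i,C,D,f,F,G,j], logical=[F,G,j,g,i,C,D,f]
After op 10 (rotate(-1)): offset=4, physical=[g,i,C,D,f,F,G,j], logical=[f,F,G,j,g,i,C,D]
After op 11 (swap(2, 7)): offset=4, physical=[g,i,C,G,f,F,D,j], logical=[f,F,D,j,g,i,C,G]
After op 12 (replace(0, 'e')): offset=4, physical=[g,i,C,G,e,F,D,j], logical=[e,F,D,j,g,i,C,G]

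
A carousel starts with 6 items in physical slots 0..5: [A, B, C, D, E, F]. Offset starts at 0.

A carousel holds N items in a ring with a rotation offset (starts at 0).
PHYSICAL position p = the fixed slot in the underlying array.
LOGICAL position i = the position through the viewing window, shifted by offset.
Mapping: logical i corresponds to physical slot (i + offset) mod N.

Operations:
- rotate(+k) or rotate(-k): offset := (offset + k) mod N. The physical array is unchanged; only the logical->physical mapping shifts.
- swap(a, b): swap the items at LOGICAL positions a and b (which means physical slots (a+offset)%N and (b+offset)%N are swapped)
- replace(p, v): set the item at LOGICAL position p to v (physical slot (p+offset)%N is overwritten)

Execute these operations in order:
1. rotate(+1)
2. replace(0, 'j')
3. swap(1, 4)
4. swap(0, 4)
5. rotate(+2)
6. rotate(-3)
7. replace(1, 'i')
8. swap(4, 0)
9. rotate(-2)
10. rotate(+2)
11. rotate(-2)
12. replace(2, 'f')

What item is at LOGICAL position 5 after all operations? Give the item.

Answer: D

Derivation:
After op 1 (rotate(+1)): offset=1, physical=[A,B,C,D,E,F], logical=[B,C,D,E,F,A]
After op 2 (replace(0, 'j')): offset=1, physical=[A,j,C,D,E,F], logical=[j,C,D,E,F,A]
After op 3 (swap(1, 4)): offset=1, physical=[A,j,F,D,E,C], logical=[j,F,D,E,C,A]
After op 4 (swap(0, 4)): offset=1, physical=[A,C,F,D,E,j], logical=[C,F,D,E,j,A]
After op 5 (rotate(+2)): offset=3, physical=[A,C,F,D,E,j], logical=[D,E,j,A,C,F]
After op 6 (rotate(-3)): offset=0, physical=[A,C,F,D,E,j], logical=[A,C,F,D,E,j]
After op 7 (replace(1, 'i')): offset=0, physical=[A,i,F,D,E,j], logical=[A,i,F,D,E,j]
After op 8 (swap(4, 0)): offset=0, physical=[E,i,F,D,A,j], logical=[E,i,F,D,A,j]
After op 9 (rotate(-2)): offset=4, physical=[E,i,F,D,A,j], logical=[A,j,E,i,F,D]
After op 10 (rotate(+2)): offset=0, physical=[E,i,F,D,A,j], logical=[E,i,F,D,A,j]
After op 11 (rotate(-2)): offset=4, physical=[E,i,F,D,A,j], logical=[A,j,E,i,F,D]
After op 12 (replace(2, 'f')): offset=4, physical=[f,i,F,D,A,j], logical=[A,j,f,i,F,D]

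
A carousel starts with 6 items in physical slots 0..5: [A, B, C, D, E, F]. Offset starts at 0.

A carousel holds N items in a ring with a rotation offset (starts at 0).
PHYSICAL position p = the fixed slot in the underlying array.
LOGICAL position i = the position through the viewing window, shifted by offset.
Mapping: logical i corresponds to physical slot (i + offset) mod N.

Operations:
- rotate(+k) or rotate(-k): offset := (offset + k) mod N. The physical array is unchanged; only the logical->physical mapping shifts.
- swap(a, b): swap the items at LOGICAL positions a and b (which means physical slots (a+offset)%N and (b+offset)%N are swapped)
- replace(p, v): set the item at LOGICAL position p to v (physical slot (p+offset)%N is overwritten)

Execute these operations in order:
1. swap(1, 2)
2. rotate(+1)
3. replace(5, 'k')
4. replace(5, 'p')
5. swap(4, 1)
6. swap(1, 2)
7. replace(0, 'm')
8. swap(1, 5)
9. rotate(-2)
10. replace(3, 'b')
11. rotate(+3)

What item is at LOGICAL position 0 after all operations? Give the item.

Answer: b

Derivation:
After op 1 (swap(1, 2)): offset=0, physical=[A,C,B,D,E,F], logical=[A,C,B,D,E,F]
After op 2 (rotate(+1)): offset=1, physical=[A,C,B,D,E,F], logical=[C,B,D,E,F,A]
After op 3 (replace(5, 'k')): offset=1, physical=[k,C,B,D,E,F], logical=[C,B,D,E,F,k]
After op 4 (replace(5, 'p')): offset=1, physical=[p,C,B,D,E,F], logical=[C,B,D,E,F,p]
After op 5 (swap(4, 1)): offset=1, physical=[p,C,F,D,E,B], logical=[C,F,D,E,B,p]
After op 6 (swap(1, 2)): offset=1, physical=[p,C,D,F,E,B], logical=[C,D,F,E,B,p]
After op 7 (replace(0, 'm')): offset=1, physical=[p,m,D,F,E,B], logical=[m,D,F,E,B,p]
After op 8 (swap(1, 5)): offset=1, physical=[D,m,p,F,E,B], logical=[m,p,F,E,B,D]
After op 9 (rotate(-2)): offset=5, physical=[D,m,p,F,E,B], logical=[B,D,m,p,F,E]
After op 10 (replace(3, 'b')): offset=5, physical=[D,m,b,F,E,B], logical=[B,D,m,b,F,E]
After op 11 (rotate(+3)): offset=2, physical=[D,m,b,F,E,B], logical=[b,F,E,B,D,m]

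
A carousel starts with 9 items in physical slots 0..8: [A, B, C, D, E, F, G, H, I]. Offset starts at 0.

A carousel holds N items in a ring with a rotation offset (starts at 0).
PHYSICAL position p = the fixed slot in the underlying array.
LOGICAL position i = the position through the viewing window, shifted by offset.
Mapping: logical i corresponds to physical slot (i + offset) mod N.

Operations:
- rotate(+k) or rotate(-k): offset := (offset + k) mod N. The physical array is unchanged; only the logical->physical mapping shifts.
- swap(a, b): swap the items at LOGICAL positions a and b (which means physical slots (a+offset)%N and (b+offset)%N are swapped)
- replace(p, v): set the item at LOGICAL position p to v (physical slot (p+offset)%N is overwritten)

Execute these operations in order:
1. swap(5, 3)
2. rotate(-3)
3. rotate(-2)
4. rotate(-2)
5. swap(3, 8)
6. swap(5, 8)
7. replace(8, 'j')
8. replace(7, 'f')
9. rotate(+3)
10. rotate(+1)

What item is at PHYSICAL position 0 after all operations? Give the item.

Answer: f

Derivation:
After op 1 (swap(5, 3)): offset=0, physical=[A,B,C,F,E,D,G,H,I], logical=[A,B,C,F,E,D,G,H,I]
After op 2 (rotate(-3)): offset=6, physical=[A,B,C,F,E,D,G,H,I], logical=[G,H,I,A,B,C,F,E,D]
After op 3 (rotate(-2)): offset=4, physical=[A,B,C,F,E,D,G,H,I], logical=[E,D,G,H,I,A,B,C,F]
After op 4 (rotate(-2)): offset=2, physical=[A,B,C,F,E,D,G,H,I], logical=[C,F,E,D,G,H,I,A,B]
After op 5 (swap(3, 8)): offset=2, physical=[A,D,C,F,E,B,G,H,I], logical=[C,F,E,B,G,H,I,A,D]
After op 6 (swap(5, 8)): offset=2, physical=[A,H,C,F,E,B,G,D,I], logical=[C,F,E,B,G,D,I,A,H]
After op 7 (replace(8, 'j')): offset=2, physical=[A,j,C,F,E,B,G,D,I], logical=[C,F,E,B,G,D,I,A,j]
After op 8 (replace(7, 'f')): offset=2, physical=[f,j,C,F,E,B,G,D,I], logical=[C,F,E,B,G,D,I,f,j]
After op 9 (rotate(+3)): offset=5, physical=[f,j,C,F,E,B,G,D,I], logical=[B,G,D,I,f,j,C,F,E]
After op 10 (rotate(+1)): offset=6, physical=[f,j,C,F,E,B,G,D,I], logical=[G,D,I,f,j,C,F,E,B]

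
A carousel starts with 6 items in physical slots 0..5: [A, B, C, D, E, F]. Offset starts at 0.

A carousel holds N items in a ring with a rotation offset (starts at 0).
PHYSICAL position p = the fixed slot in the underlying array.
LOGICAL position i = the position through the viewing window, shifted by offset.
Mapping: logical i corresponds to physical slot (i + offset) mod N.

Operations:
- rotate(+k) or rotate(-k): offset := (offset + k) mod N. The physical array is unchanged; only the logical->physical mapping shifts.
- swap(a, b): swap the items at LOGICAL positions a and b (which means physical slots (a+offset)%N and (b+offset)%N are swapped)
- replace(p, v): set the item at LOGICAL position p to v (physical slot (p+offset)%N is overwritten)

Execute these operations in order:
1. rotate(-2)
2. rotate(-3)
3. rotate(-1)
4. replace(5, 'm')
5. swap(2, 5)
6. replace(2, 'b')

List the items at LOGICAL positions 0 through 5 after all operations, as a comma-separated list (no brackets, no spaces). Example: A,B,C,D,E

After op 1 (rotate(-2)): offset=4, physical=[A,B,C,D,E,F], logical=[E,F,A,B,C,D]
After op 2 (rotate(-3)): offset=1, physical=[A,B,C,D,E,F], logical=[B,C,D,E,F,A]
After op 3 (rotate(-1)): offset=0, physical=[A,B,C,D,E,F], logical=[A,B,C,D,E,F]
After op 4 (replace(5, 'm')): offset=0, physical=[A,B,C,D,E,m], logical=[A,B,C,D,E,m]
After op 5 (swap(2, 5)): offset=0, physical=[A,B,m,D,E,C], logical=[A,B,m,D,E,C]
After op 6 (replace(2, 'b')): offset=0, physical=[A,B,b,D,E,C], logical=[A,B,b,D,E,C]

Answer: A,B,b,D,E,C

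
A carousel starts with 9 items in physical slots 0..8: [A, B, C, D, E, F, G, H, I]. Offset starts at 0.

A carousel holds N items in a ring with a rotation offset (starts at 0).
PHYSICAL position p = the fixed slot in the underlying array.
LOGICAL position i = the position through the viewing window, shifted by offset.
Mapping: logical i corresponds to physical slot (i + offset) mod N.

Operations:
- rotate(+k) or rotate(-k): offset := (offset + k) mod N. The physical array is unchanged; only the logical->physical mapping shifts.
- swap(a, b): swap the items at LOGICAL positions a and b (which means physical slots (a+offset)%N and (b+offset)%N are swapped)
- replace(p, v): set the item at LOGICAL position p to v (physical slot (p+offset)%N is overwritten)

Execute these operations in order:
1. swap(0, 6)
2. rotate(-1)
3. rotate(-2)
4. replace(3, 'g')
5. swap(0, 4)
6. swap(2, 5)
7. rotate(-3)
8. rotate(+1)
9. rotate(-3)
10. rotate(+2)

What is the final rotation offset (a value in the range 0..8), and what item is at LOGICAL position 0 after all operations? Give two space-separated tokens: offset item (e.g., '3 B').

After op 1 (swap(0, 6)): offset=0, physical=[G,B,C,D,E,F,A,H,I], logical=[G,B,C,D,E,F,A,H,I]
After op 2 (rotate(-1)): offset=8, physical=[G,B,C,D,E,F,A,H,I], logical=[I,G,B,C,D,E,F,A,H]
After op 3 (rotate(-2)): offset=6, physical=[G,B,C,D,E,F,A,H,I], logical=[A,H,I,G,B,C,D,E,F]
After op 4 (replace(3, 'g')): offset=6, physical=[g,B,C,D,E,F,A,H,I], logical=[A,H,I,g,B,C,D,E,F]
After op 5 (swap(0, 4)): offset=6, physical=[g,A,C,D,E,F,B,H,I], logical=[B,H,I,g,A,C,D,E,F]
After op 6 (swap(2, 5)): offset=6, physical=[g,A,I,D,E,F,B,H,C], logical=[B,H,C,g,A,I,D,E,F]
After op 7 (rotate(-3)): offset=3, physical=[g,A,I,D,E,F,B,H,C], logical=[D,E,F,B,H,C,g,A,I]
After op 8 (rotate(+1)): offset=4, physical=[g,A,I,D,E,F,B,H,C], logical=[E,F,B,H,C,g,A,I,D]
After op 9 (rotate(-3)): offset=1, physical=[g,A,I,D,E,F,B,H,C], logical=[A,I,D,E,F,B,H,C,g]
After op 10 (rotate(+2)): offset=3, physical=[g,A,I,D,E,F,B,H,C], logical=[D,E,F,B,H,C,g,A,I]

Answer: 3 D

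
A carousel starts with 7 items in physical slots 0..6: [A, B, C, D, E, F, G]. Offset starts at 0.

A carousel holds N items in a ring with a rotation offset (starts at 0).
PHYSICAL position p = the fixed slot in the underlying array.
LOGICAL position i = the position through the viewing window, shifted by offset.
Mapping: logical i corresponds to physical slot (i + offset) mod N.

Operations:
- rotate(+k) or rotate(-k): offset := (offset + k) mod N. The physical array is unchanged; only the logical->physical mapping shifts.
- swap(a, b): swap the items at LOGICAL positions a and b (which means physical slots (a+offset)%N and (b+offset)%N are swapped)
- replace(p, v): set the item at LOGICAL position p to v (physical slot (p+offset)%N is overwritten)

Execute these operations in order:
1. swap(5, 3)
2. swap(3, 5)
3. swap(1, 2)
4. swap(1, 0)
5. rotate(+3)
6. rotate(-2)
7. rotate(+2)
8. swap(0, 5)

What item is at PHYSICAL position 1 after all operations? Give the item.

After op 1 (swap(5, 3)): offset=0, physical=[A,B,C,F,E,D,G], logical=[A,B,C,F,E,D,G]
After op 2 (swap(3, 5)): offset=0, physical=[A,B,C,D,E,F,G], logical=[A,B,C,D,E,F,G]
After op 3 (swap(1, 2)): offset=0, physical=[A,C,B,D,E,F,G], logical=[A,C,B,D,E,F,G]
After op 4 (swap(1, 0)): offset=0, physical=[C,A,B,D,E,F,G], logical=[C,A,B,D,E,F,G]
After op 5 (rotate(+3)): offset=3, physical=[C,A,B,D,E,F,G], logical=[D,E,F,G,C,A,B]
After op 6 (rotate(-2)): offset=1, physical=[C,A,B,D,E,F,G], logical=[A,B,D,E,F,G,C]
After op 7 (rotate(+2)): offset=3, physical=[C,A,B,D,E,F,G], logical=[D,E,F,G,C,A,B]
After op 8 (swap(0, 5)): offset=3, physical=[C,D,B,A,E,F,G], logical=[A,E,F,G,C,D,B]

Answer: D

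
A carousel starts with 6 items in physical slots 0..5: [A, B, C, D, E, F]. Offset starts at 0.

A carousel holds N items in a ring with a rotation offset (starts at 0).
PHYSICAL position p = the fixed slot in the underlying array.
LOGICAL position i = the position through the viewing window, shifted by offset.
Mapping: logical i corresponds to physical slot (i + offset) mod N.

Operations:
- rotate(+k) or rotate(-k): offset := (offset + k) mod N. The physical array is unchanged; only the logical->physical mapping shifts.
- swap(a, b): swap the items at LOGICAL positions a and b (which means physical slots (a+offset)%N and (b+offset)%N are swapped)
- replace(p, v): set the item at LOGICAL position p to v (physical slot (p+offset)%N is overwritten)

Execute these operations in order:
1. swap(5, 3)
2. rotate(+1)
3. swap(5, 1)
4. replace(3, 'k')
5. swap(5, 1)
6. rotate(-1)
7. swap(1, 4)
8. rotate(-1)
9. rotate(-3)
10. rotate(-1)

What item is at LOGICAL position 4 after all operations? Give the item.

Answer: D

Derivation:
After op 1 (swap(5, 3)): offset=0, physical=[A,B,C,F,E,D], logical=[A,B,C,F,E,D]
After op 2 (rotate(+1)): offset=1, physical=[A,B,C,F,E,D], logical=[B,C,F,E,D,A]
After op 3 (swap(5, 1)): offset=1, physical=[C,B,A,F,E,D], logical=[B,A,F,E,D,C]
After op 4 (replace(3, 'k')): offset=1, physical=[C,B,A,F,k,D], logical=[B,A,F,k,D,C]
After op 5 (swap(5, 1)): offset=1, physical=[A,B,C,F,k,D], logical=[B,C,F,k,D,A]
After op 6 (rotate(-1)): offset=0, physical=[A,B,C,F,k,D], logical=[A,B,C,F,k,D]
After op 7 (swap(1, 4)): offset=0, physical=[A,k,C,F,B,D], logical=[A,k,C,F,B,D]
After op 8 (rotate(-1)): offset=5, physical=[A,k,C,F,B,D], logical=[D,A,k,C,F,B]
After op 9 (rotate(-3)): offset=2, physical=[A,k,C,F,B,D], logical=[C,F,B,D,A,k]
After op 10 (rotate(-1)): offset=1, physical=[A,k,C,F,B,D], logical=[k,C,F,B,D,A]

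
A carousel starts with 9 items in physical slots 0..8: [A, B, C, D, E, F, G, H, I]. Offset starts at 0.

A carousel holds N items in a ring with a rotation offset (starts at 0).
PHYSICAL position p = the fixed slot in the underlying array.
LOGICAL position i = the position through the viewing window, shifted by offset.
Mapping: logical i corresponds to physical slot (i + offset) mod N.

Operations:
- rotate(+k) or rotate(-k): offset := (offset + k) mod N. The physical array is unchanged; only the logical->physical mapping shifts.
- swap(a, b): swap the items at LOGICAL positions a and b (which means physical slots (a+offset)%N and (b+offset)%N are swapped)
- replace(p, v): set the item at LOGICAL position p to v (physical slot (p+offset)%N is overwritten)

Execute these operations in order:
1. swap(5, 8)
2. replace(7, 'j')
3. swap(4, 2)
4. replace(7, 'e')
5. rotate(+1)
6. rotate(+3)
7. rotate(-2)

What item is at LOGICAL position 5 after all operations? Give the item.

After op 1 (swap(5, 8)): offset=0, physical=[A,B,C,D,E,I,G,H,F], logical=[A,B,C,D,E,I,G,H,F]
After op 2 (replace(7, 'j')): offset=0, physical=[A,B,C,D,E,I,G,j,F], logical=[A,B,C,D,E,I,G,j,F]
After op 3 (swap(4, 2)): offset=0, physical=[A,B,E,D,C,I,G,j,F], logical=[A,B,E,D,C,I,G,j,F]
After op 4 (replace(7, 'e')): offset=0, physical=[A,B,E,D,C,I,G,e,F], logical=[A,B,E,D,C,I,G,e,F]
After op 5 (rotate(+1)): offset=1, physical=[A,B,E,D,C,I,G,e,F], logical=[B,E,D,C,I,G,e,F,A]
After op 6 (rotate(+3)): offset=4, physical=[A,B,E,D,C,I,G,e,F], logical=[C,I,G,e,F,A,B,E,D]
After op 7 (rotate(-2)): offset=2, physical=[A,B,E,D,C,I,G,e,F], logical=[E,D,C,I,G,e,F,A,B]

Answer: e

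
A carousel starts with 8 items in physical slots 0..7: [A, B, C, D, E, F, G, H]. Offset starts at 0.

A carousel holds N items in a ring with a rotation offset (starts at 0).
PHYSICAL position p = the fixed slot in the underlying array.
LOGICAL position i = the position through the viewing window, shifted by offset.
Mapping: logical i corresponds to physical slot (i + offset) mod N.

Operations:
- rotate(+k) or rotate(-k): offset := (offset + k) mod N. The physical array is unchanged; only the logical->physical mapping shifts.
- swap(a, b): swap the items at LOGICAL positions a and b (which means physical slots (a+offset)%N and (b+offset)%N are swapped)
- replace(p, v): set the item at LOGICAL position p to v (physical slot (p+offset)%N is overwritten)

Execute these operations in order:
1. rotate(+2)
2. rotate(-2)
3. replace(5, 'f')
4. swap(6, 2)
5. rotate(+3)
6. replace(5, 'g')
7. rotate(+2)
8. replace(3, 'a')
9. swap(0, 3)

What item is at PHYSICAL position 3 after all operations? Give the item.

Answer: D

Derivation:
After op 1 (rotate(+2)): offset=2, physical=[A,B,C,D,E,F,G,H], logical=[C,D,E,F,G,H,A,B]
After op 2 (rotate(-2)): offset=0, physical=[A,B,C,D,E,F,G,H], logical=[A,B,C,D,E,F,G,H]
After op 3 (replace(5, 'f')): offset=0, physical=[A,B,C,D,E,f,G,H], logical=[A,B,C,D,E,f,G,H]
After op 4 (swap(6, 2)): offset=0, physical=[A,B,G,D,E,f,C,H], logical=[A,B,G,D,E,f,C,H]
After op 5 (rotate(+3)): offset=3, physical=[A,B,G,D,E,f,C,H], logical=[D,E,f,C,H,A,B,G]
After op 6 (replace(5, 'g')): offset=3, physical=[g,B,G,D,E,f,C,H], logical=[D,E,f,C,H,g,B,G]
After op 7 (rotate(+2)): offset=5, physical=[g,B,G,D,E,f,C,H], logical=[f,C,H,g,B,G,D,E]
After op 8 (replace(3, 'a')): offset=5, physical=[a,B,G,D,E,f,C,H], logical=[f,C,H,a,B,G,D,E]
After op 9 (swap(0, 3)): offset=5, physical=[f,B,G,D,E,a,C,H], logical=[a,C,H,f,B,G,D,E]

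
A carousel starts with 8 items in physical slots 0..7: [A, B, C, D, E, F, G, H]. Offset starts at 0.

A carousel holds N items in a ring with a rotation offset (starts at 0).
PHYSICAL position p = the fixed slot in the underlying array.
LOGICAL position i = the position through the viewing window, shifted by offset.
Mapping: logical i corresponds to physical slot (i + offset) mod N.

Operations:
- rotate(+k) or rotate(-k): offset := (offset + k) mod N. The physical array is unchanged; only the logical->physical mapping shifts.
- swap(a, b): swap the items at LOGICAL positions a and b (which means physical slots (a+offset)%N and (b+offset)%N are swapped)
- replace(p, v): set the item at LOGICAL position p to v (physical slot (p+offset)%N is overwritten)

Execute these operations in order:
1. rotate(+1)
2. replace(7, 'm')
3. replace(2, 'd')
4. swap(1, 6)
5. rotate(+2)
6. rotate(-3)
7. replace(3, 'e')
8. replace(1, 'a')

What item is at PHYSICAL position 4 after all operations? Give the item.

After op 1 (rotate(+1)): offset=1, physical=[A,B,C,D,E,F,G,H], logical=[B,C,D,E,F,G,H,A]
After op 2 (replace(7, 'm')): offset=1, physical=[m,B,C,D,E,F,G,H], logical=[B,C,D,E,F,G,H,m]
After op 3 (replace(2, 'd')): offset=1, physical=[m,B,C,d,E,F,G,H], logical=[B,C,d,E,F,G,H,m]
After op 4 (swap(1, 6)): offset=1, physical=[m,B,H,d,E,F,G,C], logical=[B,H,d,E,F,G,C,m]
After op 5 (rotate(+2)): offset=3, physical=[m,B,H,d,E,F,G,C], logical=[d,E,F,G,C,m,B,H]
After op 6 (rotate(-3)): offset=0, physical=[m,B,H,d,E,F,G,C], logical=[m,B,H,d,E,F,G,C]
After op 7 (replace(3, 'e')): offset=0, physical=[m,B,H,e,E,F,G,C], logical=[m,B,H,e,E,F,G,C]
After op 8 (replace(1, 'a')): offset=0, physical=[m,a,H,e,E,F,G,C], logical=[m,a,H,e,E,F,G,C]

Answer: E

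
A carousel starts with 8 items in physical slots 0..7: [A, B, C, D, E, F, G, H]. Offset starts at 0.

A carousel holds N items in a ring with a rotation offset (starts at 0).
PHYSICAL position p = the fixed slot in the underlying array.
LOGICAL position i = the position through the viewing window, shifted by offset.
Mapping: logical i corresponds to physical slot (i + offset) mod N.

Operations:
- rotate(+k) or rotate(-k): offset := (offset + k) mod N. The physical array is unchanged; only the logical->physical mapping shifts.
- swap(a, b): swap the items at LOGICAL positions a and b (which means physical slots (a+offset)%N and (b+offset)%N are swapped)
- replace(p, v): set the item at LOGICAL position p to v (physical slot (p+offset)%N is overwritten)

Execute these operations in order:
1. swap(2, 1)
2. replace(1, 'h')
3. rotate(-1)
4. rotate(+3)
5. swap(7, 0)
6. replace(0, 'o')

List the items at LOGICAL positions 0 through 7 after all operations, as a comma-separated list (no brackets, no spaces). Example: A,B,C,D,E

After op 1 (swap(2, 1)): offset=0, physical=[A,C,B,D,E,F,G,H], logical=[A,C,B,D,E,F,G,H]
After op 2 (replace(1, 'h')): offset=0, physical=[A,h,B,D,E,F,G,H], logical=[A,h,B,D,E,F,G,H]
After op 3 (rotate(-1)): offset=7, physical=[A,h,B,D,E,F,G,H], logical=[H,A,h,B,D,E,F,G]
After op 4 (rotate(+3)): offset=2, physical=[A,h,B,D,E,F,G,H], logical=[B,D,E,F,G,H,A,h]
After op 5 (swap(7, 0)): offset=2, physical=[A,B,h,D,E,F,G,H], logical=[h,D,E,F,G,H,A,B]
After op 6 (replace(0, 'o')): offset=2, physical=[A,B,o,D,E,F,G,H], logical=[o,D,E,F,G,H,A,B]

Answer: o,D,E,F,G,H,A,B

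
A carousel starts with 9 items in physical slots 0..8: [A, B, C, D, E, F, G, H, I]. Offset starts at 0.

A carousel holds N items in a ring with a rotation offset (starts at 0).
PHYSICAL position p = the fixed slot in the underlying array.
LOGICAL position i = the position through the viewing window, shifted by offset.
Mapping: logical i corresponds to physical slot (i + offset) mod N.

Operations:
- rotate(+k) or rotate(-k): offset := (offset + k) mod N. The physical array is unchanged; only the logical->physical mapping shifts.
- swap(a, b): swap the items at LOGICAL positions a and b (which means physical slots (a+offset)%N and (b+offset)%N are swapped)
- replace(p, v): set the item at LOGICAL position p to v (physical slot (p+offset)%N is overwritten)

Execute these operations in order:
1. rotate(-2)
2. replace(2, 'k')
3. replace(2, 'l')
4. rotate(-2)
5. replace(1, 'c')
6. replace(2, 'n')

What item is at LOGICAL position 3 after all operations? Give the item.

Answer: I

Derivation:
After op 1 (rotate(-2)): offset=7, physical=[A,B,C,D,E,F,G,H,I], logical=[H,I,A,B,C,D,E,F,G]
After op 2 (replace(2, 'k')): offset=7, physical=[k,B,C,D,E,F,G,H,I], logical=[H,I,k,B,C,D,E,F,G]
After op 3 (replace(2, 'l')): offset=7, physical=[l,B,C,D,E,F,G,H,I], logical=[H,I,l,B,C,D,E,F,G]
After op 4 (rotate(-2)): offset=5, physical=[l,B,C,D,E,F,G,H,I], logical=[F,G,H,I,l,B,C,D,E]
After op 5 (replace(1, 'c')): offset=5, physical=[l,B,C,D,E,F,c,H,I], logical=[F,c,H,I,l,B,C,D,E]
After op 6 (replace(2, 'n')): offset=5, physical=[l,B,C,D,E,F,c,n,I], logical=[F,c,n,I,l,B,C,D,E]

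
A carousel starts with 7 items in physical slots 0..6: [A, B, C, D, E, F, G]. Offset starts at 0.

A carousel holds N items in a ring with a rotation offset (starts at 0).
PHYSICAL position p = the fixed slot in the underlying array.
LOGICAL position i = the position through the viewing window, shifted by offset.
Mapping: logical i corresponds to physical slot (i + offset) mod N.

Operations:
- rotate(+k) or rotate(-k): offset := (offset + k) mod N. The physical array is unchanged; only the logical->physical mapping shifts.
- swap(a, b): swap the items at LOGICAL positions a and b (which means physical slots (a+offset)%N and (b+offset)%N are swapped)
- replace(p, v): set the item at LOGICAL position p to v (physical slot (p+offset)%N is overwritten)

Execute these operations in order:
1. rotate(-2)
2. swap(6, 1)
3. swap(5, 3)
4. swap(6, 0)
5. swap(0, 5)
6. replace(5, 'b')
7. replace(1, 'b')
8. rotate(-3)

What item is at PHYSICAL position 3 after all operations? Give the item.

After op 1 (rotate(-2)): offset=5, physical=[A,B,C,D,E,F,G], logical=[F,G,A,B,C,D,E]
After op 2 (swap(6, 1)): offset=5, physical=[A,B,C,D,G,F,E], logical=[F,E,A,B,C,D,G]
After op 3 (swap(5, 3)): offset=5, physical=[A,D,C,B,G,F,E], logical=[F,E,A,D,C,B,G]
After op 4 (swap(6, 0)): offset=5, physical=[A,D,C,B,F,G,E], logical=[G,E,A,D,C,B,F]
After op 5 (swap(0, 5)): offset=5, physical=[A,D,C,G,F,B,E], logical=[B,E,A,D,C,G,F]
After op 6 (replace(5, 'b')): offset=5, physical=[A,D,C,b,F,B,E], logical=[B,E,A,D,C,b,F]
After op 7 (replace(1, 'b')): offset=5, physical=[A,D,C,b,F,B,b], logical=[B,b,A,D,C,b,F]
After op 8 (rotate(-3)): offset=2, physical=[A,D,C,b,F,B,b], logical=[C,b,F,B,b,A,D]

Answer: b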